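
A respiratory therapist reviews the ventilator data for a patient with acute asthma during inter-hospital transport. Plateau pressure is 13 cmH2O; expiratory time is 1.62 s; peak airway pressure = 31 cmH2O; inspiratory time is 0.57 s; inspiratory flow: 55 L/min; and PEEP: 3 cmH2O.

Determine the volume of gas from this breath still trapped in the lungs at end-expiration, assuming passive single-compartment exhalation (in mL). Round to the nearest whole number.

Flow: 55 L/min ÷ 60 = 0.9167 L/s.
Vt = flow × Ti = 0.9167 L/s × 0.57 s × 1000 mL/L = 522.52 mL.
R = (PIP − Pplat)/V̇ = (31 − 13) / 0.9167 = 18.0/0.9167 = 19.636 cmH2O·s/L.
C = Vt/(Pplat − PEEP) = 522.52 / (13 − 3) = 522.52/10.0 = 52.252 mL/cmH2O.
τ = R × C = 19.636 × 0.05225 L/cmH2O = 1.026 s.
Fraction remaining = e^(−Te/τ) = e^(−1.62/1.026) = 0.2062.
Trapped volume = 522.52 × 0.2062 = 107.74 mL.

108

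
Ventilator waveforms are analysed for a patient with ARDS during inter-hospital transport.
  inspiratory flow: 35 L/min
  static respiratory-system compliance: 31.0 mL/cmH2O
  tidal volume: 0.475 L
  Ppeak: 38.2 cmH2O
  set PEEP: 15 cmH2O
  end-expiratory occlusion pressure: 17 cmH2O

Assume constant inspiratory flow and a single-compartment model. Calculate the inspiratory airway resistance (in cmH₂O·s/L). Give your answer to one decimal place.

Flow: 35 L/min ÷ 60 = 0.5833 L/s.
Total PEEP = 17 cmH2O (set 15 + intrinsic 2); this is the baseline alveolar pressure.
Equation of motion (constant flow): PIP = Vt/C + R·V̇ + PEEP.
R·V̇ = PIP − Vt/C − PEEP = 38.2 − 475/31.0 − 17 = 38.2 − 15.323 − 17 = 5.877 cmH2O.
R = 5.877 / 0.5833 = 10.075 cmH2O·s/L.

10.1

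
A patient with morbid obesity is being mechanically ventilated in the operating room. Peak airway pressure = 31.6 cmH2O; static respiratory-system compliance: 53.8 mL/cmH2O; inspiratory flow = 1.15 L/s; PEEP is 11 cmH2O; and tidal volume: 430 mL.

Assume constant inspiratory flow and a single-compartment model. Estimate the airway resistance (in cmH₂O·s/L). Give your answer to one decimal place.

Equation of motion (constant flow): PIP = Vt/C + R·V̇ + PEEP.
R·V̇ = PIP − Vt/C − PEEP = 31.6 − 430/53.8 − 11 = 31.6 − 7.993 − 11 = 12.607 cmH2O.
R = 12.607 / 1.15 = 10.963 cmH2O·s/L.

11.0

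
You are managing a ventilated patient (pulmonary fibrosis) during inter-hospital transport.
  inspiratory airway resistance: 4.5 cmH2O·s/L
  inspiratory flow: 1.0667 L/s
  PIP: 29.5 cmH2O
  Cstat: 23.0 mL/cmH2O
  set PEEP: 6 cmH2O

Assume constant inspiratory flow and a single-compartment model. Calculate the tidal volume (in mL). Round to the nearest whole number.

430

Equation of motion (constant flow): PIP = Vt/C + R·V̇ + PEEP.
Vt/C = PIP − R·V̇ − PEEP = 29.5 − 4.8 − 6 = 18.7 cmH2O.
Vt = C × 18.7 = 23.0 × 18.7 = 430.1 mL.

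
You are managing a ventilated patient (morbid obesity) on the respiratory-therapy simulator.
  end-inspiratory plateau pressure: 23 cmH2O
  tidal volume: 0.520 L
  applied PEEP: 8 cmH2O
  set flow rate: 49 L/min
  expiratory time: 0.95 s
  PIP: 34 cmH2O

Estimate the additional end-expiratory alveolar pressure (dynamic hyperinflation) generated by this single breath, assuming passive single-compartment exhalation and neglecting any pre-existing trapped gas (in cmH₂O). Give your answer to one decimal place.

Flow: 49 L/min ÷ 60 = 0.8167 L/s.
R = (PIP − Pplat)/V̇ = (34 − 23) / 0.8167 = 11.0/0.8167 = 13.469 cmH2O·s/L.
C = Vt/(Pplat − PEEP) = 520.0 / (23 − 8) = 520.0/15.0 = 34.667 mL/cmH2O.
τ = R × C = 13.469 × 0.03467 L/cmH2O = 0.467 s.
Fraction remaining = e^(−Te/τ) = e^(−0.95/0.467) = 0.1308; trapped volume = 520.0 × 0.1308 = 68.016 mL.
Additional alveolar pressure from trapping ≈ V_trapped / C = 68.016 / 34.667 = 1.962 cmH2O.

2.0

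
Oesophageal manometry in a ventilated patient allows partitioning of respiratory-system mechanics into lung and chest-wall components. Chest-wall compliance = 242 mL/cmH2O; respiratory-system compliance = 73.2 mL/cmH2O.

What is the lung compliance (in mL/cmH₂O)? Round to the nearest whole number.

1/CL = 1/Crs − 1/Ccw.
1/CL = 1/73.2 − 1/242 = 0.009529.
CL = 104.94 mL/cmH2O.

105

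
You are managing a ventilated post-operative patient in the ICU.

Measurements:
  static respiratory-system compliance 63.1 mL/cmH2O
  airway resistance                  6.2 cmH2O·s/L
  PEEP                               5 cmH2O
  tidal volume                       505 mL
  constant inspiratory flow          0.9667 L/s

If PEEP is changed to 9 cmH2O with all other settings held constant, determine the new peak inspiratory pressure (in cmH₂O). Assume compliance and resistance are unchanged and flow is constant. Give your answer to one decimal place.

23.0

PIP = Vt/C + R·V̇ + PEEP (constant-flow equation of motion).
Only the baseline term changes: ΔPIP = ΔPEEP = 9 − 5 = 4.0 cmH2O.
Original PIP = 505/63.1 + 6.2×0.9667 + 5 = 18.997 cmH2O; new PIP = 18.997 + (4.0) = 22.997 cmH2O.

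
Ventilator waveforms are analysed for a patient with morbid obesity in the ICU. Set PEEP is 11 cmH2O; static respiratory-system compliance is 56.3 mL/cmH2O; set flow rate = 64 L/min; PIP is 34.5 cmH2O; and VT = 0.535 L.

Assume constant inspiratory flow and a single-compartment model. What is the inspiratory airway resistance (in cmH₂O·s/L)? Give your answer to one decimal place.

13.1

Flow: 64 L/min ÷ 60 = 1.0667 L/s.
Equation of motion (constant flow): PIP = Vt/C + R·V̇ + PEEP.
R·V̇ = PIP − Vt/C − PEEP = 34.5 − 535/56.3 − 11 = 34.5 − 9.503 − 11 = 13.997 cmH2O.
R = 13.997 / 1.0667 = 13.122 cmH2O·s/L.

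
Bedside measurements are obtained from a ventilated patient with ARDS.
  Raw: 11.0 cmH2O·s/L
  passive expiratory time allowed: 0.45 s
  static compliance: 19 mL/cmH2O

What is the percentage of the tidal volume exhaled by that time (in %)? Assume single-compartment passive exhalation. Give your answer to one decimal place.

τ = R × C = 11.0 × 19 mL/cmH2O = 11.0 × 0.019 L/cmH2O = 0.209 s.
Passive exhalation: V(t)/V₀ = e^(−t/τ) = e^(−0.45/0.209) = 0.1161.
Fraction exhaled = 1 − 0.1161 = 0.8839 → 88.39%.

88.4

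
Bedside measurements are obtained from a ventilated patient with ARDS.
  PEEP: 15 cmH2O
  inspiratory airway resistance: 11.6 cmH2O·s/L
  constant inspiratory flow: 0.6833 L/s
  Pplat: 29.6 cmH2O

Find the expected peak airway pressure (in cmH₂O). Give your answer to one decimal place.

PIP = Pplat + Raw × flow = 29.6 + 11.6 × 0.6833 = 29.6 + 7.926 = 37.526 cmH2O.

37.5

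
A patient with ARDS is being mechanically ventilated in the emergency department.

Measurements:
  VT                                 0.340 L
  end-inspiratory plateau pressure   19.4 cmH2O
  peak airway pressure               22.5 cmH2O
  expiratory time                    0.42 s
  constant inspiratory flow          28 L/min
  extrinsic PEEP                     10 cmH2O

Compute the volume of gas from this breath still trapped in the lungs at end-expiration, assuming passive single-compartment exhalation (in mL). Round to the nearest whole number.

59

Flow: 28 L/min ÷ 60 = 0.4667 L/s.
R = (PIP − Pplat)/V̇ = (22.5 − 19.4) / 0.4667 = 3.1/0.4667 = 6.642 cmH2O·s/L.
C = Vt/(Pplat − PEEP) = 340.0 / (19.4 − 10) = 340.0/9.4 = 36.17 mL/cmH2O.
τ = R × C = 6.642 × 0.03617 L/cmH2O = 0.2402 s.
Fraction remaining = e^(−Te/τ) = e^(−0.42/0.2402) = 0.174.
Trapped volume = 340.0 × 0.174 = 59.16 mL.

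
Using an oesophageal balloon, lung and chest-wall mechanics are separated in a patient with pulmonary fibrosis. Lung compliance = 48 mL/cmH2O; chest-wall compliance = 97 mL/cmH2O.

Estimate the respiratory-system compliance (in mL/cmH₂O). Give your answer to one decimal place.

32.1

Lung and chest wall are elastances in series: 1/Crs = 1/CL + 1/Ccw.
1/Crs = 1/48 + 1/97 = 0.03114.
Crs = 32.113 mL/cmH2O.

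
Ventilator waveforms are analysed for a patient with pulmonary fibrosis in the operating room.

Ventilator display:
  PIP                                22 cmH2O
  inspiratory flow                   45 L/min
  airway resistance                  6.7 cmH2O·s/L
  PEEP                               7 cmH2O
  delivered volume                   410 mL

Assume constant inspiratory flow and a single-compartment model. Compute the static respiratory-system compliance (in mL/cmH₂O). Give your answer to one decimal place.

41.1

Flow: 45 L/min ÷ 60 = 0.75 L/s.
Equation of motion (constant flow): PIP = Vt/C + R·V̇ + PEEP.
Vt/C = PIP − R·V̇ − PEEP = 22 − 6.7×0.75 − 7 = 22 − 5.025 − 7 = 9.975 cmH2O.
C = Vt / 9.975 = 410 / 9.975 = 41.103 mL/cmH2O.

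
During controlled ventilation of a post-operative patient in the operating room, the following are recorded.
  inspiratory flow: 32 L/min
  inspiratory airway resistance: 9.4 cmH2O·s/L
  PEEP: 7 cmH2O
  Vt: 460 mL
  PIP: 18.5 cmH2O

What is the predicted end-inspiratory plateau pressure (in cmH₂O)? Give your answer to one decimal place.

13.5

Flow: 32 L/min ÷ 60 = 0.5333 L/s.
Pplat = PIP − Raw × flow = 18.5 − 9.4 × 0.5333 = 18.5 − 5.013 = 13.487 cmH2O.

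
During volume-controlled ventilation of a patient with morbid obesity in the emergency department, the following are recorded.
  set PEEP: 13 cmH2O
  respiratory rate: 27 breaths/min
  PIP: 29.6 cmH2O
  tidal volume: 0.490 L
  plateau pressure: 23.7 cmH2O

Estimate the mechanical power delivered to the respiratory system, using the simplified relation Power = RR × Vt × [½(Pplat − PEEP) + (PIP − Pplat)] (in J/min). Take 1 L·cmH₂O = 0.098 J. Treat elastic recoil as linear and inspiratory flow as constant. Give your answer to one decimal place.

14.6

Per-breath work = Vt × [½(Pplat−PEEP) + (PIP−Pplat)] = 0.490 × [0.5×10.7 + 5.9] = 0.490 × 11.25 = 5.513 L·cmH2O.
Power = 27 × 5.513 = 148.85 L·cmH2O/min.
× 0.098 J/(L·cmH2O) → 14.587 J/min.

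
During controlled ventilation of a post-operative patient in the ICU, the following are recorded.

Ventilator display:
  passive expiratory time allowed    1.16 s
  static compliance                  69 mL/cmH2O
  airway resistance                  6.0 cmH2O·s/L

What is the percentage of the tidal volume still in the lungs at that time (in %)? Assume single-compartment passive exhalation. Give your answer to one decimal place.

τ = R × C = 6.0 × 69 mL/cmH2O = 6.0 × 0.069 L/cmH2O = 0.414 s.
Passive exhalation: V(t)/V₀ = e^(−t/τ) = e^(−1.16/0.414) = 0.06069.
Fraction remaining = 0.06069 → 6.069%.

6.1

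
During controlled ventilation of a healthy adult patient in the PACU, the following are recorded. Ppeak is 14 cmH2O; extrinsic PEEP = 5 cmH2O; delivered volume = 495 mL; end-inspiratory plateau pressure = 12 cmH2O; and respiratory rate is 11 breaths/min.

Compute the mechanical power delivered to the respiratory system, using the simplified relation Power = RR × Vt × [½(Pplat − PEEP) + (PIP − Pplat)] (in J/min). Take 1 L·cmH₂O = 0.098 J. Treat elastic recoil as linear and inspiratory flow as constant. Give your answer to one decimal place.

Per-breath work = Vt × [½(Pplat−PEEP) + (PIP−Pplat)] = 0.495 × [0.5×7.0 + 2.0] = 0.495 × 5.5 = 2.723 L·cmH2O.
Power = 11 × 2.723 = 29.953 L·cmH2O/min.
× 0.098 J/(L·cmH2O) → 2.935 J/min.

2.9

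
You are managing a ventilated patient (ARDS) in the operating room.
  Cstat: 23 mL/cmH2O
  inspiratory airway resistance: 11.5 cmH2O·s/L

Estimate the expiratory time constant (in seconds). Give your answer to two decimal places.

τ = R × C = 11.5 × 23 mL/cmH2O = 11.5 × 0.023 L/cmH2O = 0.2645 s.

0.26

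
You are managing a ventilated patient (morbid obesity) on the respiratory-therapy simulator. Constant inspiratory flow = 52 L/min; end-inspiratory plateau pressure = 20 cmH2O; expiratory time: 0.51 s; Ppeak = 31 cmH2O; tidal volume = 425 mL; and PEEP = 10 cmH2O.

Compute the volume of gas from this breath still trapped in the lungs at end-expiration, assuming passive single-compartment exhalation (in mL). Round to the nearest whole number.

165

Flow: 52 L/min ÷ 60 = 0.8667 L/s.
R = (PIP − Pplat)/V̇ = (31 − 20) / 0.8667 = 11.0/0.8667 = 12.692 cmH2O·s/L.
C = Vt/(Pplat − PEEP) = 425.0 / (20 − 10) = 425.0/10.0 = 42.5 mL/cmH2O.
τ = R × C = 12.692 × 0.0425 L/cmH2O = 0.5394 s.
Fraction remaining = e^(−Te/τ) = e^(−0.51/0.5394) = 0.3885.
Trapped volume = 425.0 × 0.3885 = 165.11 mL.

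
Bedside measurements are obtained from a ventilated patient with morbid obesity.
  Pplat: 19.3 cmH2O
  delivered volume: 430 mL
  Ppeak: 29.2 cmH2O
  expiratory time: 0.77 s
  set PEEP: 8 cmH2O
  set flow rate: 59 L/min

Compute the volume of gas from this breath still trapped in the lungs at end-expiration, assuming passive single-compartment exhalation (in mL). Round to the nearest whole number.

Flow: 59 L/min ÷ 60 = 0.9833 L/s.
R = (PIP − Pplat)/V̇ = (29.2 − 19.3) / 0.9833 = 9.9/0.9833 = 10.068 cmH2O·s/L.
C = Vt/(Pplat − PEEP) = 430.0 / (19.3 − 8) = 430.0/11.3 = 38.053 mL/cmH2O.
τ = R × C = 10.068 × 0.03805 L/cmH2O = 0.3831 s.
Fraction remaining = e^(−Te/τ) = e^(−0.77/0.3831) = 0.134.
Trapped volume = 430.0 × 0.134 = 57.62 mL.

58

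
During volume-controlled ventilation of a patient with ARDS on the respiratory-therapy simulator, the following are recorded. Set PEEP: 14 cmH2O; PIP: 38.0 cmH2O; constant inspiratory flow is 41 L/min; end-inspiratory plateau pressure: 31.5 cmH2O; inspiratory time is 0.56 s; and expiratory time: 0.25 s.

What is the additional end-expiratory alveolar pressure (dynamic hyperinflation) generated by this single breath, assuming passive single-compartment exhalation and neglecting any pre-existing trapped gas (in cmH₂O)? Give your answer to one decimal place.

5.3

Flow: 41 L/min ÷ 60 = 0.6833 L/s.
Vt = flow × Ti = 0.6833 L/s × 0.56 s × 1000 mL/L = 382.65 mL.
R = (PIP − Pplat)/V̇ = (38.0 − 31.5) / 0.6833 = 6.5/0.6833 = 9.513 cmH2O·s/L.
C = Vt/(Pplat − PEEP) = 382.65 / (31.5 − 14) = 382.65/17.5 = 21.866 mL/cmH2O.
τ = R × C = 9.513 × 0.02187 L/cmH2O = 0.208 s.
Fraction remaining = e^(−Te/τ) = e^(−0.25/0.208) = 0.3006; trapped volume = 382.65 × 0.3006 = 115.02 mL.
Additional alveolar pressure from trapping ≈ V_trapped / C = 115.02 / 21.866 = 5.26 cmH2O.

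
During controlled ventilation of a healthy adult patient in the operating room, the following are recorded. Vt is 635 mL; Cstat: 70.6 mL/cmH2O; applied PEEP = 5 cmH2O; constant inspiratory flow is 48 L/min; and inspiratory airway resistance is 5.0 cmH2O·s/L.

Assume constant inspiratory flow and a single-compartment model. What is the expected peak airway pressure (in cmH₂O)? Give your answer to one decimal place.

Flow: 48 L/min ÷ 60 = 0.8 L/s.
Equation of motion (constant flow): PIP = Vt/C + R·V̇ + PEEP.
PIP = 635/70.6 + 5.0×0.8 + 5 = 8.994 + 4.0 + 5 = 17.994 cmH2O.

18.0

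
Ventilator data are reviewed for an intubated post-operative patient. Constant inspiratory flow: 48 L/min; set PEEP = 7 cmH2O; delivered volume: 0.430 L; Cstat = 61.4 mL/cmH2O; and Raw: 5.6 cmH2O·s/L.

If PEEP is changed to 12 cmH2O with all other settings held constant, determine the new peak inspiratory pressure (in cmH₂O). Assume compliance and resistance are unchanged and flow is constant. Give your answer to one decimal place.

23.5

Flow: 48 L/min ÷ 60 = 0.8 L/s.
PIP = Vt/C + R·V̇ + PEEP (constant-flow equation of motion).
Only the baseline term changes: ΔPIP = ΔPEEP = 12 − 7 = 5.0 cmH2O.
Original PIP = 430/61.4 + 5.6×0.8 + 7 = 18.483 cmH2O; new PIP = 18.483 + (5.0) = 23.483 cmH2O.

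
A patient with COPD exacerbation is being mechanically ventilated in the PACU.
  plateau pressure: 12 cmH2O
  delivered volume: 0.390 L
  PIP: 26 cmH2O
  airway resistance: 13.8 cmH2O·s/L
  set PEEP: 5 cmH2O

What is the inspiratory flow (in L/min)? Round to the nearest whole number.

61

flow = (PIP − Pplat) / Raw = (26 − 12) / 13.8 = 1.014 L/s × 60 = 60.84 L/min.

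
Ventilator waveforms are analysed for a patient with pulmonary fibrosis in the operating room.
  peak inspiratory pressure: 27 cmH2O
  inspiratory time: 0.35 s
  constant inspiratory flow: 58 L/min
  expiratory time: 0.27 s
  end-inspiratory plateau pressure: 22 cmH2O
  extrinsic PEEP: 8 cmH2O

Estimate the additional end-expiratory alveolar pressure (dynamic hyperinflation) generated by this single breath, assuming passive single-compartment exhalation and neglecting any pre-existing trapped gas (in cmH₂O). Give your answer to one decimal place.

1.6

Flow: 58 L/min ÷ 60 = 0.9667 L/s.
Vt = flow × Ti = 0.9667 L/s × 0.35 s × 1000 mL/L = 338.35 mL.
R = (PIP − Pplat)/V̇ = (27 − 22) / 0.9667 = 5.0/0.9667 = 5.172 cmH2O·s/L.
C = Vt/(Pplat − PEEP) = 338.35 / (22 − 8) = 338.35/14.0 = 24.168 mL/cmH2O.
τ = R × C = 5.172 × 0.02417 L/cmH2O = 0.125 s.
Fraction remaining = e^(−Te/τ) = e^(−0.27/0.125) = 0.1153; trapped volume = 338.35 × 0.1153 = 39.012 mL.
Additional alveolar pressure from trapping ≈ V_trapped / C = 39.012 / 24.168 = 1.614 cmH2O.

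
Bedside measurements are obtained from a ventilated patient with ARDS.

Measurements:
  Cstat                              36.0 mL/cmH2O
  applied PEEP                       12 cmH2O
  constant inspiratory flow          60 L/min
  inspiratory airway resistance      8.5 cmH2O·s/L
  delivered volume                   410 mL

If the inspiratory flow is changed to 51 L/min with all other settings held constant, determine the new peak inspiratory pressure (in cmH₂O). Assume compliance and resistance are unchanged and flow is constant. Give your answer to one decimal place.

Flow: 60 L/min ÷ 60 = 1 L/s.
New flow: 51 L/min ÷ 60 = 0.85 L/s.
PIP = Vt/C + R·V̇ + PEEP (constant-flow equation of motion).
Only the resistive term changes: ΔPIP = R × ΔV̇ = 8.5 × (0.85 − 1) = 8.5 × -0.15 = -1.275 cmH2O.
Original PIP = 410/36.0 + 8.5×1 + 12 = 31.889 cmH2O; new PIP = 31.889 + (-1.275) = 30.614 cmH2O.

30.6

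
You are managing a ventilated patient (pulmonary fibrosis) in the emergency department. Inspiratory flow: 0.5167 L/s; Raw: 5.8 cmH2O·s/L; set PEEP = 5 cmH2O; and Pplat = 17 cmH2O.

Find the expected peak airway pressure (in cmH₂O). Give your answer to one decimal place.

PIP = Pplat + Raw × flow = 17 + 5.8 × 0.5167 = 17 + 2.997 = 19.997 cmH2O.

20.0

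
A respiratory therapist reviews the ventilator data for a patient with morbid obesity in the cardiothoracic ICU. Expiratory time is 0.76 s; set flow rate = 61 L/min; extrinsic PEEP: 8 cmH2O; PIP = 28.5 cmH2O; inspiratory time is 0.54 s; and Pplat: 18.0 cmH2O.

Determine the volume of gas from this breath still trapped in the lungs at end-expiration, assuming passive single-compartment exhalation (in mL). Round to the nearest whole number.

Flow: 61 L/min ÷ 60 = 1.0167 L/s.
Vt = flow × Ti = 1.0167 L/s × 0.54 s × 1000 mL/L = 549.02 mL.
R = (PIP − Pplat)/V̇ = (28.5 − 18.0) / 1.0167 = 10.5/1.0167 = 10.328 cmH2O·s/L.
C = Vt/(Pplat − PEEP) = 549.02 / (18.0 − 8) = 549.02/10.0 = 54.902 mL/cmH2O.
τ = R × C = 10.328 × 0.0549 L/cmH2O = 0.567 s.
Fraction remaining = e^(−Te/τ) = e^(−0.76/0.567) = 0.2617.
Trapped volume = 549.02 × 0.2617 = 143.68 mL.

144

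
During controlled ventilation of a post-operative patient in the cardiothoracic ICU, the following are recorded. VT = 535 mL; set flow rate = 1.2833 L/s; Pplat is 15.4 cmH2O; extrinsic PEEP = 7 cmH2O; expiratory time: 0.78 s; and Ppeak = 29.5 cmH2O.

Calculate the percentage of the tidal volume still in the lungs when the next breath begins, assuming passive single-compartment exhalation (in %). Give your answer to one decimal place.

R = (PIP − Pplat)/V̇ = (29.5 − 15.4) / 1.2833 = 14.1/1.2833 = 10.987 cmH2O·s/L.
C = Vt/(Pplat − PEEP) = 535.0 / (15.4 − 7) = 535.0/8.4 = 63.69 mL/cmH2O.
τ = R × C = 10.987 × 0.06369 L/cmH2O = 0.6998 s.
Fraction remaining at end-expiration = e^(−Te/τ) = e^(−0.78/0.6998) = 0.328 → 32.8%.

32.8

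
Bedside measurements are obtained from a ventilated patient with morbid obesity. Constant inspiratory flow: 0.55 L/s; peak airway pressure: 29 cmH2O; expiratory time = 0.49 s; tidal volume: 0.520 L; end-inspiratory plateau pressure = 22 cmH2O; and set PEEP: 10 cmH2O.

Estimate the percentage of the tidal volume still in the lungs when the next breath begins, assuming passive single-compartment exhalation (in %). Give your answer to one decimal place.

R = (PIP − Pplat)/V̇ = (29 − 22) / 0.55 = 7.0/0.55 = 12.727 cmH2O·s/L.
C = Vt/(Pplat − PEEP) = 520.0 / (22 − 10) = 520.0/12.0 = 43.333 mL/cmH2O.
τ = R × C = 12.727 × 0.04333 L/cmH2O = 0.5515 s.
Fraction remaining at end-expiration = e^(−Te/τ) = e^(−0.49/0.5515) = 0.4113 → 41.13%.

41.1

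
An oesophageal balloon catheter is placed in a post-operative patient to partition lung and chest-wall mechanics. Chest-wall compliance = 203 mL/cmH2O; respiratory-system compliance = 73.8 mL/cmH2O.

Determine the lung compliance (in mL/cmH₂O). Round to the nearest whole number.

116

1/CL = 1/Crs − 1/Ccw.
1/CL = 1/73.8 − 1/203 = 0.008624.
CL = 115.96 mL/cmH2O.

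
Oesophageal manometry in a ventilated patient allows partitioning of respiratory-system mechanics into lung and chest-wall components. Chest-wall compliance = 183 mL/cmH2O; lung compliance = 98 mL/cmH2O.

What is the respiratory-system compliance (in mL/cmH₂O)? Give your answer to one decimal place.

Lung and chest wall are elastances in series: 1/Crs = 1/CL + 1/Ccw.
1/Crs = 1/98 + 1/183 = 0.01567.
Crs = 63.816 mL/cmH2O.

63.8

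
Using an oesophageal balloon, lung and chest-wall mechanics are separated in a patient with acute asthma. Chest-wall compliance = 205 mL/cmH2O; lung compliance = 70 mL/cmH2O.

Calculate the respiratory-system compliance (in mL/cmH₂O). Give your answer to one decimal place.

52.2

Lung and chest wall are elastances in series: 1/Crs = 1/CL + 1/Ccw.
1/Crs = 1/70 + 1/205 = 0.01916.
Crs = 52.192 mL/cmH2O.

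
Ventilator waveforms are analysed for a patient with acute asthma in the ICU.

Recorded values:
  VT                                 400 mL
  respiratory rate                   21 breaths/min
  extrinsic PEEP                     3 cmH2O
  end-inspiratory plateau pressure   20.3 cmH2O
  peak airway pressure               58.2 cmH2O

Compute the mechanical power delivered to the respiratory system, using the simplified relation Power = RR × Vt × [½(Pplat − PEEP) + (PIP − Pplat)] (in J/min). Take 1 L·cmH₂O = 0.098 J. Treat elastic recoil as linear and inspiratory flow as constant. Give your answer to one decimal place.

Per-breath work = Vt × [½(Pplat−PEEP) + (PIP−Pplat)] = 0.400 × [0.5×17.3 + 37.9] = 0.400 × 46.55 = 18.62 L·cmH2O.
Power = 21 × 18.62 = 391.02 L·cmH2O/min.
× 0.098 J/(L·cmH2O) → 38.32 J/min.

38.3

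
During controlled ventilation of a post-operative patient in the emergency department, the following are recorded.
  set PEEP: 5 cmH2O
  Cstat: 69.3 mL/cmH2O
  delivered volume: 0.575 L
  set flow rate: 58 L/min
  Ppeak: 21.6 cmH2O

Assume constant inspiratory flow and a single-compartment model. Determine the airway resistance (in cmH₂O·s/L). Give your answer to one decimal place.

Flow: 58 L/min ÷ 60 = 0.9667 L/s.
Equation of motion (constant flow): PIP = Vt/C + R·V̇ + PEEP.
R·V̇ = PIP − Vt/C − PEEP = 21.6 − 575/69.3 − 5 = 21.6 − 8.297 − 5 = 8.303 cmH2O.
R = 8.303 / 0.9667 = 8.589 cmH2O·s/L.

8.6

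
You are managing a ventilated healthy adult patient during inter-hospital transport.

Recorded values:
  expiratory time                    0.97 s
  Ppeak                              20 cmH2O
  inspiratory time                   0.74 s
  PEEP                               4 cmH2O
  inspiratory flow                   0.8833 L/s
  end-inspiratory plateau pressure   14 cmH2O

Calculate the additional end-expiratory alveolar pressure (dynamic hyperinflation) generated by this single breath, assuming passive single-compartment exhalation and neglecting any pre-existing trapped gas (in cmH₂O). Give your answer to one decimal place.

1.1

Vt = flow × Ti = 0.8833 L/s × 0.74 s × 1000 mL/L = 653.64 mL.
R = (PIP − Pplat)/V̇ = (20 − 14) / 0.8833 = 6.0/0.8833 = 6.793 cmH2O·s/L.
C = Vt/(Pplat − PEEP) = 653.64 / (14 − 4) = 653.64/10.0 = 65.364 mL/cmH2O.
τ = R × C = 6.793 × 0.06536 L/cmH2O = 0.444 s.
Fraction remaining = e^(−Te/τ) = e^(−0.97/0.444) = 0.1125; trapped volume = 653.64 × 0.1125 = 73.535 mL.
Additional alveolar pressure from trapping ≈ V_trapped / C = 73.535 / 65.364 = 1.125 cmH2O.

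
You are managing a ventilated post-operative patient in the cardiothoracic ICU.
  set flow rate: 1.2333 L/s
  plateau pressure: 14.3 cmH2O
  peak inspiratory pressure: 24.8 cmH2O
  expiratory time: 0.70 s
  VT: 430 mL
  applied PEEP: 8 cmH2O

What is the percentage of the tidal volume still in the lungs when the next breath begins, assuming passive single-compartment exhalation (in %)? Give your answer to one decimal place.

R = (PIP − Pplat)/V̇ = (24.8 − 14.3) / 1.2333 = 10.5/1.2333 = 8.514 cmH2O·s/L.
C = Vt/(Pplat − PEEP) = 430.0 / (14.3 − 8) = 430.0/6.3 = 68.254 mL/cmH2O.
τ = R × C = 8.514 × 0.06825 L/cmH2O = 0.5811 s.
Fraction remaining at end-expiration = e^(−Te/τ) = e^(−0.70/0.5811) = 0.2998 → 29.98%.

30.0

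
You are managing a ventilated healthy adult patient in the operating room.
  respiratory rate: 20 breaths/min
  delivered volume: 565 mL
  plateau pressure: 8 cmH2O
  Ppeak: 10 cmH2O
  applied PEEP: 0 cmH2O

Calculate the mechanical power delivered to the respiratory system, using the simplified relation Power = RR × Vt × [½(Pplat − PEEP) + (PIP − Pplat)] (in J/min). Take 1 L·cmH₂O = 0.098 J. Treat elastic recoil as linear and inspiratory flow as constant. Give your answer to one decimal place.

Per-breath work = Vt × [½(Pplat−PEEP) + (PIP−Pplat)] = 0.565 × [0.5×8.0 + 2.0] = 0.565 × 6.0 = 3.39 L·cmH2O.
Power = 20 × 3.39 = 67.8 L·cmH2O/min.
× 0.098 J/(L·cmH2O) → 6.644 J/min.

6.6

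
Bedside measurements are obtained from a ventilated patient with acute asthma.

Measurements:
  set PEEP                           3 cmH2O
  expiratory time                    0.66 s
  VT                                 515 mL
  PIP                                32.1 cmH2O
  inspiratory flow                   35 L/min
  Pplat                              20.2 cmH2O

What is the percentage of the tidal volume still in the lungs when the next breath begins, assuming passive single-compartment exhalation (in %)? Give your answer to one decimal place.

33.9

Flow: 35 L/min ÷ 60 = 0.5833 L/s.
R = (PIP − Pplat)/V̇ = (32.1 − 20.2) / 0.5833 = 11.9/0.5833 = 20.401 cmH2O·s/L.
C = Vt/(Pplat − PEEP) = 515.0 / (20.2 − 3) = 515.0/17.2 = 29.942 mL/cmH2O.
τ = R × C = 20.401 × 0.02994 L/cmH2O = 0.6108 s.
Fraction remaining at end-expiration = e^(−Te/τ) = e^(−0.66/0.6108) = 0.3394 → 33.94%.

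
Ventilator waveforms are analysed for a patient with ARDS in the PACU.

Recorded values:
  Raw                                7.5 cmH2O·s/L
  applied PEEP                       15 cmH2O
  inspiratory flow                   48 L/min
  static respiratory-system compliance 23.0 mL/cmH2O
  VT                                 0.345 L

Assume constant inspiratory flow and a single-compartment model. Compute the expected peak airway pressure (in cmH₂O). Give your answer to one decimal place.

36.0

Flow: 48 L/min ÷ 60 = 0.8 L/s.
Equation of motion (constant flow): PIP = Vt/C + R·V̇ + PEEP.
PIP = 345/23.0 + 7.5×0.8 + 15 = 15.0 + 6.0 + 15 = 36.0 cmH2O.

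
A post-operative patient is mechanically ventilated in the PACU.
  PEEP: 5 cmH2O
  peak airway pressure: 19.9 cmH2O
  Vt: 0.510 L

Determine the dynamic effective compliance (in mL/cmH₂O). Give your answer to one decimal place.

34.2

Dynamic compliance = Vt / (PIP − PEEP) = 510 / (19.9 − 5) = 510 / 14.9 = 34.228 mL/cmH2O.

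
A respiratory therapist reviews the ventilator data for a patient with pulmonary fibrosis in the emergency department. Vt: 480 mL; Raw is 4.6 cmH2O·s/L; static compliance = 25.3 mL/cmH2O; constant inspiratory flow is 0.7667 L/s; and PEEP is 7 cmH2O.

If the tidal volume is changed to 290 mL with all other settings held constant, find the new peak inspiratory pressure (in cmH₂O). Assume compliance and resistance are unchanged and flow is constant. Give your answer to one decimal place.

22.0

PIP = Vt/C + R·V̇ + PEEP (constant-flow equation of motion).
Only the elastic term changes: ΔPIP = ΔVt / C = (290 − 480) / 25.3 = -7.51 cmH2O.
Original PIP = 480/25.3 + 4.6×0.7667 + 7 = 29.499 cmH2O; new PIP = 29.499 + (-7.51) = 21.989 cmH2O.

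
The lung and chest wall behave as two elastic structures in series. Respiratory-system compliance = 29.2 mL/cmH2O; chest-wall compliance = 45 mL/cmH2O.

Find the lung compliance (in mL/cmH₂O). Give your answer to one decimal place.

83.2

1/CL = 1/Crs − 1/Ccw.
1/CL = 1/29.2 − 1/45 = 0.01202.
CL = 83.195 mL/cmH2O.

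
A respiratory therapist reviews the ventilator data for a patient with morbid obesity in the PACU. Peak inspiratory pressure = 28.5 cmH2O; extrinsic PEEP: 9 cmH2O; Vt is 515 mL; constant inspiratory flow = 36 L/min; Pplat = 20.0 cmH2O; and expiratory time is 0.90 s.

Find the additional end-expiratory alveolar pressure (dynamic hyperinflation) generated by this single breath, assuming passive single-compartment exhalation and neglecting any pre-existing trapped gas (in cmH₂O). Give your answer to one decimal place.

Flow: 36 L/min ÷ 60 = 0.6 L/s.
R = (PIP − Pplat)/V̇ = (28.5 − 20.0) / 0.6 = 8.5/0.6 = 14.167 cmH2O·s/L.
C = Vt/(Pplat − PEEP) = 515.0 / (20.0 − 9) = 515.0/11.0 = 46.818 mL/cmH2O.
τ = R × C = 14.167 × 0.04682 L/cmH2O = 0.6633 s.
Fraction remaining = e^(−Te/τ) = e^(−0.90/0.6633) = 0.2575; trapped volume = 515.0 × 0.2575 = 132.61 mL.
Additional alveolar pressure from trapping ≈ V_trapped / C = 132.61 / 46.818 = 2.832 cmH2O.

2.8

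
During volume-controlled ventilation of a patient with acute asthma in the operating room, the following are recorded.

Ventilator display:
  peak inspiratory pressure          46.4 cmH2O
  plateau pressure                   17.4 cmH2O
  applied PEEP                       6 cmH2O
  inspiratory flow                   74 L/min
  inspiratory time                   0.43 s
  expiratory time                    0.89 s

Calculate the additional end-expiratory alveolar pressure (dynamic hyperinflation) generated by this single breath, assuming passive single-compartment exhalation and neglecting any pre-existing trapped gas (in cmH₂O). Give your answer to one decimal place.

Flow: 74 L/min ÷ 60 = 1.2333 L/s.
Vt = flow × Ti = 1.2333 L/s × 0.43 s × 1000 mL/L = 530.32 mL.
R = (PIP − Pplat)/V̇ = (46.4 − 17.4) / 1.2333 = 29.0/1.2333 = 23.514 cmH2O·s/L.
C = Vt/(Pplat − PEEP) = 530.32 / (17.4 − 6) = 530.32/11.4 = 46.519 mL/cmH2O.
τ = R × C = 23.514 × 0.04652 L/cmH2O = 1.094 s.
Fraction remaining = e^(−Te/τ) = e^(−0.89/1.094) = 0.4433; trapped volume = 530.32 × 0.4433 = 235.09 mL.
Additional alveolar pressure from trapping ≈ V_trapped / C = 235.09 / 46.519 = 5.054 cmH2O.

5.1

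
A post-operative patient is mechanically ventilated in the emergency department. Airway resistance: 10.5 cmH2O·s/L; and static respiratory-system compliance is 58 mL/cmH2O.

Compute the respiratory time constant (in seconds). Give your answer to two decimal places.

τ = R × C = 10.5 × 58 mL/cmH2O = 10.5 × 0.058 L/cmH2O = 0.609 s.

0.61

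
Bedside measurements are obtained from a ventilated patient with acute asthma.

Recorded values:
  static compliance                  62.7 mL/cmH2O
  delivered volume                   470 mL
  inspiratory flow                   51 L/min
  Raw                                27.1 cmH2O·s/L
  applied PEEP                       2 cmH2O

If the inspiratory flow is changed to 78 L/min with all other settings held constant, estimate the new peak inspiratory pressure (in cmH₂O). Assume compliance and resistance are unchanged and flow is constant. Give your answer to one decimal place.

44.7

Flow: 51 L/min ÷ 60 = 0.85 L/s.
New flow: 78 L/min ÷ 60 = 1.3 L/s.
PIP = Vt/C + R·V̇ + PEEP (constant-flow equation of motion).
Only the resistive term changes: ΔPIP = R × ΔV̇ = 27.1 × (1.3 − 0.85) = 27.1 × 0.45 = 12.195 cmH2O.
Original PIP = 470/62.7 + 27.1×0.85 + 2 = 32.531 cmH2O; new PIP = 32.531 + (12.195) = 44.726 cmH2O.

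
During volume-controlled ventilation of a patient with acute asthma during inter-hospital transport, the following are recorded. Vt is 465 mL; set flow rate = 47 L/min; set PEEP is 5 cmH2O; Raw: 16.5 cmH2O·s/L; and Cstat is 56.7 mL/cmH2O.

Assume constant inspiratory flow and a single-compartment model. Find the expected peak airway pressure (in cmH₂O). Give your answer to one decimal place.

26.1

Flow: 47 L/min ÷ 60 = 0.7833 L/s.
Equation of motion (constant flow): PIP = Vt/C + R·V̇ + PEEP.
PIP = 465/56.7 + 16.5×0.7833 + 5 = 8.201 + 12.924 + 5 = 26.125 cmH2O.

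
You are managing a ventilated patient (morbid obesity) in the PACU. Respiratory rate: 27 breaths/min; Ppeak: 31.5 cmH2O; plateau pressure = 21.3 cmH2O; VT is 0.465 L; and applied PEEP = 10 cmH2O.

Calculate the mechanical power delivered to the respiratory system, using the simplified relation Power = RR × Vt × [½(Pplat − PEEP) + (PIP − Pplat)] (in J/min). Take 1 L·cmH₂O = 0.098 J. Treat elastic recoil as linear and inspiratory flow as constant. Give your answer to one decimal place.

19.5

Per-breath work = Vt × [½(Pplat−PEEP) + (PIP−Pplat)] = 0.465 × [0.5×11.3 + 10.2] = 0.465 × 15.85 = 7.37 L·cmH2O.
Power = 27 × 7.37 = 198.99 L·cmH2O/min.
× 0.098 J/(L·cmH2O) → 19.501 J/min.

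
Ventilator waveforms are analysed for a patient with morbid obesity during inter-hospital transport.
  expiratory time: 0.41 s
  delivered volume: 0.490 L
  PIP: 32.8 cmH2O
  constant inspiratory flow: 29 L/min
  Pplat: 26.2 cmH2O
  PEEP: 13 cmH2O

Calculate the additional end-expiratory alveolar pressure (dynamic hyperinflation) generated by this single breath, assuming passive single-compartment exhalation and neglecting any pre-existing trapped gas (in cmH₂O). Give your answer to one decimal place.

Flow: 29 L/min ÷ 60 = 0.4833 L/s.
R = (PIP − Pplat)/V̇ = (32.8 − 26.2) / 0.4833 = 6.6/0.4833 = 13.656 cmH2O·s/L.
C = Vt/(Pplat − PEEP) = 490.0 / (26.2 − 13) = 490.0/13.2 = 37.121 mL/cmH2O.
τ = R × C = 13.656 × 0.03712 L/cmH2O = 0.5069 s.
Fraction remaining = e^(−Te/τ) = e^(−0.41/0.5069) = 0.4454; trapped volume = 490.0 × 0.4454 = 218.25 mL.
Additional alveolar pressure from trapping ≈ V_trapped / C = 218.25 / 37.121 = 5.879 cmH2O.

5.9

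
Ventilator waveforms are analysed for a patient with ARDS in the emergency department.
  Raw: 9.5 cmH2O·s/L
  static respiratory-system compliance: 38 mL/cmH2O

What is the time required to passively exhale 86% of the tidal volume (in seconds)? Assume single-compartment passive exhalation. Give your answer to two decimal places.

0.71

τ = R × C = 9.5 × 38 mL/cmH2O = 9.5 × 0.038 L/cmH2O = 0.361 s.
Exhaled fraction f = 1 − e^(−t/τ) → t = −τ·ln(1 − f) = −0.361·ln(0.14) = 0.7098 s.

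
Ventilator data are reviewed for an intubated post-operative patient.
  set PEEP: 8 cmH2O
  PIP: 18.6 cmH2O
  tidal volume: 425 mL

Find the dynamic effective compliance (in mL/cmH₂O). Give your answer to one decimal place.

40.1

Dynamic compliance = Vt / (PIP − PEEP) = 425 / (18.6 − 8) = 425 / 10.6 = 40.094 mL/cmH2O.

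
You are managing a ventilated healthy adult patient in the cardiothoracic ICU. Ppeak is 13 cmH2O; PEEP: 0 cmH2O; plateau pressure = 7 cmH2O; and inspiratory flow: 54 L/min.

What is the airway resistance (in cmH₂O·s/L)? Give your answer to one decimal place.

Flow: 54 L/min ÷ 60 = 0.9 L/s.
Raw = (PIP − Pplat) / flow = (13 − 7) / 0.9 = 6.0 / 0.9 = 6.667 cmH2O·s/L.

6.7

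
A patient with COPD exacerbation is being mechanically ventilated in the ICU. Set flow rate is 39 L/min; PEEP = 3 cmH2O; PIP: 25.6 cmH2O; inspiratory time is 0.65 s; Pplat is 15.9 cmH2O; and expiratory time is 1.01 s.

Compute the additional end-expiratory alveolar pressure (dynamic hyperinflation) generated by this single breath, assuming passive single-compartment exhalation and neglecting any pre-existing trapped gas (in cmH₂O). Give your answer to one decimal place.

1.6

Flow: 39 L/min ÷ 60 = 0.65 L/s.
Vt = flow × Ti = 0.65 L/s × 0.65 s × 1000 mL/L = 422.5 mL.
R = (PIP − Pplat)/V̇ = (25.6 − 15.9) / 0.65 = 9.7/0.65 = 14.923 cmH2O·s/L.
C = Vt/(Pplat − PEEP) = 422.5 / (15.9 − 3) = 422.5/12.9 = 32.752 mL/cmH2O.
τ = R × C = 14.923 × 0.03275 L/cmH2O = 0.4887 s.
Fraction remaining = e^(−Te/τ) = e^(−1.01/0.4887) = 0.1266; trapped volume = 422.5 × 0.1266 = 53.489 mL.
Additional alveolar pressure from trapping ≈ V_trapped / C = 53.489 / 32.752 = 1.633 cmH2O.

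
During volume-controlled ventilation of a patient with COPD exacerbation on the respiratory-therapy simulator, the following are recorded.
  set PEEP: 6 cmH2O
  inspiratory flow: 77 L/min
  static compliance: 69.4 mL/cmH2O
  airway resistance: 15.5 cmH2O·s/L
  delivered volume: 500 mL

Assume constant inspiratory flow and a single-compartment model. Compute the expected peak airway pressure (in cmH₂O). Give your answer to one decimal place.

Flow: 77 L/min ÷ 60 = 1.2833 L/s.
Equation of motion (constant flow): PIP = Vt/C + R·V̇ + PEEP.
PIP = 500/69.4 + 15.5×1.2833 + 6 = 7.205 + 19.891 + 6 = 33.096 cmH2O.

33.1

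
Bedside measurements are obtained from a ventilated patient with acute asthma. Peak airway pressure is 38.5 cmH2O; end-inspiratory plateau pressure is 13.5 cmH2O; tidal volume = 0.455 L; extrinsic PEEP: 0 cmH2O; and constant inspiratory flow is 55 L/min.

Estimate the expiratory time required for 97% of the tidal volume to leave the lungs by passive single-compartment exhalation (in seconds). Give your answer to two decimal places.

3.22

Flow: 55 L/min ÷ 60 = 0.9167 L/s.
R = (PIP − Pplat)/V̇ = (38.5 − 13.5) / 0.9167 = 25.0/0.9167 = 27.272 cmH2O·s/L.
C = Vt/(Pplat − PEEP) = 455.0 / (13.5 − 0) = 455.0/13.5 = 33.704 mL/cmH2O.
τ = R × C = 27.272 × 0.0337 L/cmH2O = 0.9191 s.
t = −τ·ln(1 − 0.97) = −0.9191·ln(0.03) = 3.223 s.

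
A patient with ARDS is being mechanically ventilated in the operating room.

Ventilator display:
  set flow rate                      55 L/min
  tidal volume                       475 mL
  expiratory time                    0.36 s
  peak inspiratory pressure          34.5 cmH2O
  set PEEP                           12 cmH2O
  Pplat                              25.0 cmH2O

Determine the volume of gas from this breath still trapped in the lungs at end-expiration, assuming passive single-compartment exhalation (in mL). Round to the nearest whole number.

Flow: 55 L/min ÷ 60 = 0.9167 L/s.
R = (PIP − Pplat)/V̇ = (34.5 − 25.0) / 0.9167 = 9.5/0.9167 = 10.363 cmH2O·s/L.
C = Vt/(Pplat − PEEP) = 475.0 / (25.0 − 12) = 475.0/13.0 = 36.538 mL/cmH2O.
τ = R × C = 10.363 × 0.03654 L/cmH2O = 0.3787 s.
Fraction remaining = e^(−Te/τ) = e^(−0.36/0.3787) = 0.3865.
Trapped volume = 475.0 × 0.3865 = 183.59 mL.

184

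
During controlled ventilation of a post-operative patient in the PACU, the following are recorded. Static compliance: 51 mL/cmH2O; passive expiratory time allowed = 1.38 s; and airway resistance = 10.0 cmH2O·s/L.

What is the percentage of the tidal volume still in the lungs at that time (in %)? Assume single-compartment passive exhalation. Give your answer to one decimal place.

6.7

τ = R × C = 10.0 × 51 mL/cmH2O = 10.0 × 0.051 L/cmH2O = 0.51 s.
Passive exhalation: V(t)/V₀ = e^(−t/τ) = e^(−1.38/0.51) = 0.06681.
Fraction remaining = 0.06681 → 6.681%.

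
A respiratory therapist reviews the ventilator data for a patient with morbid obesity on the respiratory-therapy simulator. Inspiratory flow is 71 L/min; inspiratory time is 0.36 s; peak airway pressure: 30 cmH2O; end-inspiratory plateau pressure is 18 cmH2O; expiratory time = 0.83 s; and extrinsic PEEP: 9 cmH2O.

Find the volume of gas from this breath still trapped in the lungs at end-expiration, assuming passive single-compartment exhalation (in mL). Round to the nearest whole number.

Flow: 71 L/min ÷ 60 = 1.1833 L/s.
Vt = flow × Ti = 1.1833 L/s × 0.36 s × 1000 mL/L = 425.99 mL.
R = (PIP − Pplat)/V̇ = (30 − 18) / 1.1833 = 12.0/1.1833 = 10.141 cmH2O·s/L.
C = Vt/(Pplat − PEEP) = 425.99 / (18 − 9) = 425.99/9.0 = 47.332 mL/cmH2O.
τ = R × C = 10.141 × 0.04733 L/cmH2O = 0.48 s.
Fraction remaining = e^(−Te/τ) = e^(−0.83/0.48) = 0.1774.
Trapped volume = 425.99 × 0.1774 = 75.571 mL.

76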